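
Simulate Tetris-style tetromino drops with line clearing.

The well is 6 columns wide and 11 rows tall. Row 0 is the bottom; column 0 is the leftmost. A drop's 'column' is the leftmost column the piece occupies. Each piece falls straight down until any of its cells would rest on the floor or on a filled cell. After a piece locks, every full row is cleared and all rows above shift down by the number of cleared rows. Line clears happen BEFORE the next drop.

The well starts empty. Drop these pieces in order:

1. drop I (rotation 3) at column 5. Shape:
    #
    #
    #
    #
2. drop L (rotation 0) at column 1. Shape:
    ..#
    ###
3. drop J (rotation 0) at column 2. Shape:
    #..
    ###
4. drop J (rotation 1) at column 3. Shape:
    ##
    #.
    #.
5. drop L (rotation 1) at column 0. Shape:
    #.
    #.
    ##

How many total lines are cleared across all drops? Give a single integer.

Drop 1: I rot3 at col 5 lands with bottom-row=0; cleared 0 line(s) (total 0); column heights now [0 0 0 0 0 4], max=4
Drop 2: L rot0 at col 1 lands with bottom-row=0; cleared 0 line(s) (total 0); column heights now [0 1 1 2 0 4], max=4
Drop 3: J rot0 at col 2 lands with bottom-row=2; cleared 0 line(s) (total 0); column heights now [0 1 4 3 3 4], max=4
Drop 4: J rot1 at col 3 lands with bottom-row=3; cleared 0 line(s) (total 0); column heights now [0 1 4 6 6 4], max=6
Drop 5: L rot1 at col 0 lands with bottom-row=1; cleared 0 line(s) (total 0); column heights now [4 2 4 6 6 4], max=6

Answer: 0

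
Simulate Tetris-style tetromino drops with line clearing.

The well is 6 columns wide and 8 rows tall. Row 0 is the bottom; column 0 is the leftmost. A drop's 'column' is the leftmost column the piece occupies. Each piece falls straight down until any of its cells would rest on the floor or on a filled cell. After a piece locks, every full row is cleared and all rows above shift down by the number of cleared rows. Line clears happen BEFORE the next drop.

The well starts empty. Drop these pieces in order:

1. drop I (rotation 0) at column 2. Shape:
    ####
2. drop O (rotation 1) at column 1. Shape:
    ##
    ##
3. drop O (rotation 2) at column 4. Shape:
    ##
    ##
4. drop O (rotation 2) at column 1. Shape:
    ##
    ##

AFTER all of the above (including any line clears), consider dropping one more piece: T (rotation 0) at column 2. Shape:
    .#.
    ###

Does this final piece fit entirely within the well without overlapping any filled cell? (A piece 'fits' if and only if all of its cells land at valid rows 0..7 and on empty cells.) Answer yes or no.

Answer: yes

Derivation:
Drop 1: I rot0 at col 2 lands with bottom-row=0; cleared 0 line(s) (total 0); column heights now [0 0 1 1 1 1], max=1
Drop 2: O rot1 at col 1 lands with bottom-row=1; cleared 0 line(s) (total 0); column heights now [0 3 3 1 1 1], max=3
Drop 3: O rot2 at col 4 lands with bottom-row=1; cleared 0 line(s) (total 0); column heights now [0 3 3 1 3 3], max=3
Drop 4: O rot2 at col 1 lands with bottom-row=3; cleared 0 line(s) (total 0); column heights now [0 5 5 1 3 3], max=5
Test piece T rot0 at col 2 (width 3): heights before test = [0 5 5 1 3 3]; fits = True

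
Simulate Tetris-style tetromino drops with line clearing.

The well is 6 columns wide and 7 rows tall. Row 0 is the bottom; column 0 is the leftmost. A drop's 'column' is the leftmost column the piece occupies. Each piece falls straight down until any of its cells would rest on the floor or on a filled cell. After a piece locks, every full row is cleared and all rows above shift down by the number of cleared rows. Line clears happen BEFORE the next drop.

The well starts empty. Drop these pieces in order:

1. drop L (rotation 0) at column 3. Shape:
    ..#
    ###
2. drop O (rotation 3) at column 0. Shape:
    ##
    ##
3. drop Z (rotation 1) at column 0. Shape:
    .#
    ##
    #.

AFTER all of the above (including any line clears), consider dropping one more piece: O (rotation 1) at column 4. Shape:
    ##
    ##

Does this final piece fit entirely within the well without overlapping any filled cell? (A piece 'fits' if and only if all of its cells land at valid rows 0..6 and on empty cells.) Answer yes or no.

Answer: yes

Derivation:
Drop 1: L rot0 at col 3 lands with bottom-row=0; cleared 0 line(s) (total 0); column heights now [0 0 0 1 1 2], max=2
Drop 2: O rot3 at col 0 lands with bottom-row=0; cleared 0 line(s) (total 0); column heights now [2 2 0 1 1 2], max=2
Drop 3: Z rot1 at col 0 lands with bottom-row=2; cleared 0 line(s) (total 0); column heights now [4 5 0 1 1 2], max=5
Test piece O rot1 at col 4 (width 2): heights before test = [4 5 0 1 1 2]; fits = True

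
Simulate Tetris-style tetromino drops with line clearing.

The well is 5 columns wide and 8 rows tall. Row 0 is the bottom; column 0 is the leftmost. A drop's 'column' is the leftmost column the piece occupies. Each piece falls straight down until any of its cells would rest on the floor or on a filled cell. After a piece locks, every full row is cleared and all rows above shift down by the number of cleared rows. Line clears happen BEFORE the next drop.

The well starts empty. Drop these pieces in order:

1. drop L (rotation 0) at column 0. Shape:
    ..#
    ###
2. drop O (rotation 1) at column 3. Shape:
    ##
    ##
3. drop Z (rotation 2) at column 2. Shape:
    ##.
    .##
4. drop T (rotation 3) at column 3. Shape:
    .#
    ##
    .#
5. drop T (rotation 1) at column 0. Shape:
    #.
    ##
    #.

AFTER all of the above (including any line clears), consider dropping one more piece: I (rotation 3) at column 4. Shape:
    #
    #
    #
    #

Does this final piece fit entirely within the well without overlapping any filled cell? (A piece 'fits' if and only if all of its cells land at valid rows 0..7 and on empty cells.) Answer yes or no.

Drop 1: L rot0 at col 0 lands with bottom-row=0; cleared 0 line(s) (total 0); column heights now [1 1 2 0 0], max=2
Drop 2: O rot1 at col 3 lands with bottom-row=0; cleared 1 line(s) (total 1); column heights now [0 0 1 1 1], max=1
Drop 3: Z rot2 at col 2 lands with bottom-row=1; cleared 0 line(s) (total 1); column heights now [0 0 3 3 2], max=3
Drop 4: T rot3 at col 3 lands with bottom-row=2; cleared 0 line(s) (total 1); column heights now [0 0 3 4 5], max=5
Drop 5: T rot1 at col 0 lands with bottom-row=0; cleared 0 line(s) (total 1); column heights now [3 2 3 4 5], max=5
Test piece I rot3 at col 4 (width 1): heights before test = [3 2 3 4 5]; fits = False

Answer: no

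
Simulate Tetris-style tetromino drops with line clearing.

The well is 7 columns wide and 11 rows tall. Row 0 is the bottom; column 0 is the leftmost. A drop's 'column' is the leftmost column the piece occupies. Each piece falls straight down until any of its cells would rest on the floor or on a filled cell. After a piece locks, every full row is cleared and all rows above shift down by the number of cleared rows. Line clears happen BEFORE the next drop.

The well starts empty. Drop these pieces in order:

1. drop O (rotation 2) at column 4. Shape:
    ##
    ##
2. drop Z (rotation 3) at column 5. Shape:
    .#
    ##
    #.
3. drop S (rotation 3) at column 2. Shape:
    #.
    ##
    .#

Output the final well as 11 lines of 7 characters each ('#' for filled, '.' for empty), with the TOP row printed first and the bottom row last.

Answer: .......
.......
.......
.......
.......
.......
......#
.....##
..#..#.
..####.
...###.

Derivation:
Drop 1: O rot2 at col 4 lands with bottom-row=0; cleared 0 line(s) (total 0); column heights now [0 0 0 0 2 2 0], max=2
Drop 2: Z rot3 at col 5 lands with bottom-row=2; cleared 0 line(s) (total 0); column heights now [0 0 0 0 2 4 5], max=5
Drop 3: S rot3 at col 2 lands with bottom-row=0; cleared 0 line(s) (total 0); column heights now [0 0 3 2 2 4 5], max=5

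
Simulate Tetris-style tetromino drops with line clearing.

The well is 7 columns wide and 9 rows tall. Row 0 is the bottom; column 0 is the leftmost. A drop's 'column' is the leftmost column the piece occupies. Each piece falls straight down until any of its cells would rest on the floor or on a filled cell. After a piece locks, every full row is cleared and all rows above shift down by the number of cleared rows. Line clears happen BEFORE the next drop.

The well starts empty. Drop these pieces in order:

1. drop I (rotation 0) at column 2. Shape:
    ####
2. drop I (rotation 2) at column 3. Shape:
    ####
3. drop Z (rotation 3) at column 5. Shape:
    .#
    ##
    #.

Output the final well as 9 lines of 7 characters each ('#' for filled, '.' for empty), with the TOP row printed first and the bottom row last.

Drop 1: I rot0 at col 2 lands with bottom-row=0; cleared 0 line(s) (total 0); column heights now [0 0 1 1 1 1 0], max=1
Drop 2: I rot2 at col 3 lands with bottom-row=1; cleared 0 line(s) (total 0); column heights now [0 0 1 2 2 2 2], max=2
Drop 3: Z rot3 at col 5 lands with bottom-row=2; cleared 0 line(s) (total 0); column heights now [0 0 1 2 2 4 5], max=5

Answer: .......
.......
.......
.......
......#
.....##
.....#.
...####
..####.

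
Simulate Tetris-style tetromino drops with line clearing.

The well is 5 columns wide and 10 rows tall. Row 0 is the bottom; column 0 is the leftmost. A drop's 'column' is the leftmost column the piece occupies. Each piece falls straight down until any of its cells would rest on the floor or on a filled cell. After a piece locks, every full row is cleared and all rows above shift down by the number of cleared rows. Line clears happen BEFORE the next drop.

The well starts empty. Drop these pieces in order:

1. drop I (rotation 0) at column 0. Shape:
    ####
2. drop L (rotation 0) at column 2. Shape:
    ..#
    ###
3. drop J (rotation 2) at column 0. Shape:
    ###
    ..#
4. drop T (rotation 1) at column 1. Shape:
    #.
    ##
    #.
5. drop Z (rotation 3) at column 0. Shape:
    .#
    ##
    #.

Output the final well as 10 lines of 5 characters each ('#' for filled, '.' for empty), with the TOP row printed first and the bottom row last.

Answer: .....
.#...
##...
##...
.##..
.#...
###..
..#.#
..###
####.

Derivation:
Drop 1: I rot0 at col 0 lands with bottom-row=0; cleared 0 line(s) (total 0); column heights now [1 1 1 1 0], max=1
Drop 2: L rot0 at col 2 lands with bottom-row=1; cleared 0 line(s) (total 0); column heights now [1 1 2 2 3], max=3
Drop 3: J rot2 at col 0 lands with bottom-row=2; cleared 0 line(s) (total 0); column heights now [4 4 4 2 3], max=4
Drop 4: T rot1 at col 1 lands with bottom-row=4; cleared 0 line(s) (total 0); column heights now [4 7 6 2 3], max=7
Drop 5: Z rot3 at col 0 lands with bottom-row=6; cleared 0 line(s) (total 0); column heights now [8 9 6 2 3], max=9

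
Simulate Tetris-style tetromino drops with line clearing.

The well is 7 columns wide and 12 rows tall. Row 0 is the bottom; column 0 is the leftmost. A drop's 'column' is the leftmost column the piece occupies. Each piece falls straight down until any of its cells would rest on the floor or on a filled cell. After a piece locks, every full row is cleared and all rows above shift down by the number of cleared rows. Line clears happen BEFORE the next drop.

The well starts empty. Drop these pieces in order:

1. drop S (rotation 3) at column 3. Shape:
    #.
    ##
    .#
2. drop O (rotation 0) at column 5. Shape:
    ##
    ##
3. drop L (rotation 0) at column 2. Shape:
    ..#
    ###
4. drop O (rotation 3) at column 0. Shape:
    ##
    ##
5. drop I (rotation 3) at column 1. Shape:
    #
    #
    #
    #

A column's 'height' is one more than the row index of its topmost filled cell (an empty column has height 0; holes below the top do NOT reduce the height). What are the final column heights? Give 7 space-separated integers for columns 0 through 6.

Answer: 2 6 4 4 5 2 2

Derivation:
Drop 1: S rot3 at col 3 lands with bottom-row=0; cleared 0 line(s) (total 0); column heights now [0 0 0 3 2 0 0], max=3
Drop 2: O rot0 at col 5 lands with bottom-row=0; cleared 0 line(s) (total 0); column heights now [0 0 0 3 2 2 2], max=3
Drop 3: L rot0 at col 2 lands with bottom-row=3; cleared 0 line(s) (total 0); column heights now [0 0 4 4 5 2 2], max=5
Drop 4: O rot3 at col 0 lands with bottom-row=0; cleared 0 line(s) (total 0); column heights now [2 2 4 4 5 2 2], max=5
Drop 5: I rot3 at col 1 lands with bottom-row=2; cleared 0 line(s) (total 0); column heights now [2 6 4 4 5 2 2], max=6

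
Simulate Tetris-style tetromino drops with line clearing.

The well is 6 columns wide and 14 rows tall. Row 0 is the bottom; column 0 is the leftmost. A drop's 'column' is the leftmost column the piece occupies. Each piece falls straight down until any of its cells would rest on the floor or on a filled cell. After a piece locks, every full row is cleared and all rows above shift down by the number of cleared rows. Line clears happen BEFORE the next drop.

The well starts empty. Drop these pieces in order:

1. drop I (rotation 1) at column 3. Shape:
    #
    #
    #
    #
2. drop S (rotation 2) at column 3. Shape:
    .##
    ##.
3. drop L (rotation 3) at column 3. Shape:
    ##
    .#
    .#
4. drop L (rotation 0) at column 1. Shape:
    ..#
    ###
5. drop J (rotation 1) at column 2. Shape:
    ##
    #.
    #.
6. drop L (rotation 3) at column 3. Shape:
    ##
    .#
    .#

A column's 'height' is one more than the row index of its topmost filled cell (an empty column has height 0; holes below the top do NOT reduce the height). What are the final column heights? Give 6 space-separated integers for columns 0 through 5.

Answer: 0 10 13 14 14 6

Derivation:
Drop 1: I rot1 at col 3 lands with bottom-row=0; cleared 0 line(s) (total 0); column heights now [0 0 0 4 0 0], max=4
Drop 2: S rot2 at col 3 lands with bottom-row=4; cleared 0 line(s) (total 0); column heights now [0 0 0 5 6 6], max=6
Drop 3: L rot3 at col 3 lands with bottom-row=6; cleared 0 line(s) (total 0); column heights now [0 0 0 9 9 6], max=9
Drop 4: L rot0 at col 1 lands with bottom-row=9; cleared 0 line(s) (total 0); column heights now [0 10 10 11 9 6], max=11
Drop 5: J rot1 at col 2 lands with bottom-row=10; cleared 0 line(s) (total 0); column heights now [0 10 13 13 9 6], max=13
Drop 6: L rot3 at col 3 lands with bottom-row=11; cleared 0 line(s) (total 0); column heights now [0 10 13 14 14 6], max=14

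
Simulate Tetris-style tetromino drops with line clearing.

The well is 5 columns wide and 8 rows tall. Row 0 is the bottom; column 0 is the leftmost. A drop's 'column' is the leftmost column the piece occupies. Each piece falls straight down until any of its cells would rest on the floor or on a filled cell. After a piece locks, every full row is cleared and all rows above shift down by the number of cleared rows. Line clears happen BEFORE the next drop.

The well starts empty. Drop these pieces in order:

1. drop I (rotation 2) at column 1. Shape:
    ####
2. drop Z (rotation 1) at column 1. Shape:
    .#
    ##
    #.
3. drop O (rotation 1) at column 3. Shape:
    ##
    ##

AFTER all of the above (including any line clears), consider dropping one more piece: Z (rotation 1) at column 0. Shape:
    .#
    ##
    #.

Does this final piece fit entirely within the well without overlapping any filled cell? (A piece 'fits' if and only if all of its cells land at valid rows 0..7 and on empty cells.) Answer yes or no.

Drop 1: I rot2 at col 1 lands with bottom-row=0; cleared 0 line(s) (total 0); column heights now [0 1 1 1 1], max=1
Drop 2: Z rot1 at col 1 lands with bottom-row=1; cleared 0 line(s) (total 0); column heights now [0 3 4 1 1], max=4
Drop 3: O rot1 at col 3 lands with bottom-row=1; cleared 0 line(s) (total 0); column heights now [0 3 4 3 3], max=4
Test piece Z rot1 at col 0 (width 2): heights before test = [0 3 4 3 3]; fits = True

Answer: yes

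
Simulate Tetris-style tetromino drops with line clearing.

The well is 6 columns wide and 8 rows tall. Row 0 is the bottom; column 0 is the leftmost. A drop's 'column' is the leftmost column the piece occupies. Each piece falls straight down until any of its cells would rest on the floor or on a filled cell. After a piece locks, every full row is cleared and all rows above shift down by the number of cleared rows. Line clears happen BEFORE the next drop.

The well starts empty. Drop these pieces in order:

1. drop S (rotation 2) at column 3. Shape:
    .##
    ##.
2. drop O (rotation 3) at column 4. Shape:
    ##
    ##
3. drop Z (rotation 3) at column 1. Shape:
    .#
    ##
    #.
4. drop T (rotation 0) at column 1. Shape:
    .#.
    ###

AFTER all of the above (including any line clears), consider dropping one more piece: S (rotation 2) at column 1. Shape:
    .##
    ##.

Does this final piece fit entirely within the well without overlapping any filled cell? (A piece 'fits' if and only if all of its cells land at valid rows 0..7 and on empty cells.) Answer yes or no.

Drop 1: S rot2 at col 3 lands with bottom-row=0; cleared 0 line(s) (total 0); column heights now [0 0 0 1 2 2], max=2
Drop 2: O rot3 at col 4 lands with bottom-row=2; cleared 0 line(s) (total 0); column heights now [0 0 0 1 4 4], max=4
Drop 3: Z rot3 at col 1 lands with bottom-row=0; cleared 0 line(s) (total 0); column heights now [0 2 3 1 4 4], max=4
Drop 4: T rot0 at col 1 lands with bottom-row=3; cleared 0 line(s) (total 0); column heights now [0 4 5 4 4 4], max=5
Test piece S rot2 at col 1 (width 3): heights before test = [0 4 5 4 4 4]; fits = True

Answer: yes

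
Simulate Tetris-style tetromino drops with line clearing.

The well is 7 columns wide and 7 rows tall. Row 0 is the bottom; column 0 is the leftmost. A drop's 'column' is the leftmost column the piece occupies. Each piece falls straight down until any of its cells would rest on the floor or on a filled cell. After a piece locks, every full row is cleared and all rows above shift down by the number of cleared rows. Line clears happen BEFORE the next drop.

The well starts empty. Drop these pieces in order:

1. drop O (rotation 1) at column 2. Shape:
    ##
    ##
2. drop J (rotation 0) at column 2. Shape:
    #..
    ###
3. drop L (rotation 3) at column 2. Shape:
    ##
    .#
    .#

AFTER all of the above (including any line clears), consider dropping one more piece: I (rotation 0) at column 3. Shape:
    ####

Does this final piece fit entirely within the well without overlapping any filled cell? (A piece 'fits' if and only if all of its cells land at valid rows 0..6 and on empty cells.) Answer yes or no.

Answer: yes

Derivation:
Drop 1: O rot1 at col 2 lands with bottom-row=0; cleared 0 line(s) (total 0); column heights now [0 0 2 2 0 0 0], max=2
Drop 2: J rot0 at col 2 lands with bottom-row=2; cleared 0 line(s) (total 0); column heights now [0 0 4 3 3 0 0], max=4
Drop 3: L rot3 at col 2 lands with bottom-row=3; cleared 0 line(s) (total 0); column heights now [0 0 6 6 3 0 0], max=6
Test piece I rot0 at col 3 (width 4): heights before test = [0 0 6 6 3 0 0]; fits = True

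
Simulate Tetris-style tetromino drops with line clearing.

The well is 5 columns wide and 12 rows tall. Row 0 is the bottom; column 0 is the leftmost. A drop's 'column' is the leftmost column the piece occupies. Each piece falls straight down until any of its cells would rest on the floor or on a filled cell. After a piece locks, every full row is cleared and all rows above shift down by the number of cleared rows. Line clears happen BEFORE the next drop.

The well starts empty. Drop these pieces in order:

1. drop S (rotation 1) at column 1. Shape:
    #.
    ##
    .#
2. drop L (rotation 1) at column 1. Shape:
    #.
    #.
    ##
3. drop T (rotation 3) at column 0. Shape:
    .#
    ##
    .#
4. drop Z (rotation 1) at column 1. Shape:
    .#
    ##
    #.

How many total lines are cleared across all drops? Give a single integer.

Answer: 0

Derivation:
Drop 1: S rot1 at col 1 lands with bottom-row=0; cleared 0 line(s) (total 0); column heights now [0 3 2 0 0], max=3
Drop 2: L rot1 at col 1 lands with bottom-row=3; cleared 0 line(s) (total 0); column heights now [0 6 4 0 0], max=6
Drop 3: T rot3 at col 0 lands with bottom-row=6; cleared 0 line(s) (total 0); column heights now [8 9 4 0 0], max=9
Drop 4: Z rot1 at col 1 lands with bottom-row=9; cleared 0 line(s) (total 0); column heights now [8 11 12 0 0], max=12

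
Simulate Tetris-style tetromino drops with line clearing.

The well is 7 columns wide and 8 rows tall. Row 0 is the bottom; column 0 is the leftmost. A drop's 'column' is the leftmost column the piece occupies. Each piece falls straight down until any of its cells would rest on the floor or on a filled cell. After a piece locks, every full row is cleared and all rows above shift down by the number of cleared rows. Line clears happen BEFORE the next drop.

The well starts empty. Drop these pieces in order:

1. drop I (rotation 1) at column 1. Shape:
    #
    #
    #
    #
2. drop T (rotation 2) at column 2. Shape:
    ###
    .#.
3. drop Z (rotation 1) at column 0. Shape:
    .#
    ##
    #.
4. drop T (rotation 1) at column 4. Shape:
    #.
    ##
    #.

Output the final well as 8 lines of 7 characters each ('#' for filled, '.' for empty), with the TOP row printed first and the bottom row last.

Drop 1: I rot1 at col 1 lands with bottom-row=0; cleared 0 line(s) (total 0); column heights now [0 4 0 0 0 0 0], max=4
Drop 2: T rot2 at col 2 lands with bottom-row=0; cleared 0 line(s) (total 0); column heights now [0 4 2 2 2 0 0], max=4
Drop 3: Z rot1 at col 0 lands with bottom-row=3; cleared 0 line(s) (total 0); column heights now [5 6 2 2 2 0 0], max=6
Drop 4: T rot1 at col 4 lands with bottom-row=2; cleared 0 line(s) (total 0); column heights now [5 6 2 2 5 4 0], max=6

Answer: .......
.......
.#.....
##..#..
##..##.
.#..#..
.####..
.#.#...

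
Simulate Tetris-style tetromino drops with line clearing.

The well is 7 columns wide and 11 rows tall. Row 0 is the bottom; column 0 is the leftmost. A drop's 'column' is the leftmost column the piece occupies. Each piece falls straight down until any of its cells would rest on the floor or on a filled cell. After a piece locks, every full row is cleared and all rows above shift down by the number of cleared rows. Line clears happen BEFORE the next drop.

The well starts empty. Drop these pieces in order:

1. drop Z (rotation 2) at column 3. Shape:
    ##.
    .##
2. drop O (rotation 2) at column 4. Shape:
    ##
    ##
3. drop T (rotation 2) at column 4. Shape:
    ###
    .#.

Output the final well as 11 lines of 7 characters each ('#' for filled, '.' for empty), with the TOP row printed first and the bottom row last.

Drop 1: Z rot2 at col 3 lands with bottom-row=0; cleared 0 line(s) (total 0); column heights now [0 0 0 2 2 1 0], max=2
Drop 2: O rot2 at col 4 lands with bottom-row=2; cleared 0 line(s) (total 0); column heights now [0 0 0 2 4 4 0], max=4
Drop 3: T rot2 at col 4 lands with bottom-row=4; cleared 0 line(s) (total 0); column heights now [0 0 0 2 6 6 6], max=6

Answer: .......
.......
.......
.......
.......
....###
.....#.
....##.
....##.
...##..
....##.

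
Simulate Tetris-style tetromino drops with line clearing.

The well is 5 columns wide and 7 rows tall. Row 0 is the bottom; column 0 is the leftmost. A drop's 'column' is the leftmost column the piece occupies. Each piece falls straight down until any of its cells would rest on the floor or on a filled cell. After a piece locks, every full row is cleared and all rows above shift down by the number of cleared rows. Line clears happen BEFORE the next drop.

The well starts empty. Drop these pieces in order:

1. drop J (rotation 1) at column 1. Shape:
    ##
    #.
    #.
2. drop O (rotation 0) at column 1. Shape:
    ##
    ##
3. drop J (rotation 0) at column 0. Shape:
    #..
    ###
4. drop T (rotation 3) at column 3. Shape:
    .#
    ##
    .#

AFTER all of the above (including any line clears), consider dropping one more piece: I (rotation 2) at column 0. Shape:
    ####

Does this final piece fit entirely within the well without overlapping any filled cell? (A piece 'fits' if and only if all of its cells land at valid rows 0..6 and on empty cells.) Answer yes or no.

Answer: no

Derivation:
Drop 1: J rot1 at col 1 lands with bottom-row=0; cleared 0 line(s) (total 0); column heights now [0 3 3 0 0], max=3
Drop 2: O rot0 at col 1 lands with bottom-row=3; cleared 0 line(s) (total 0); column heights now [0 5 5 0 0], max=5
Drop 3: J rot0 at col 0 lands with bottom-row=5; cleared 0 line(s) (total 0); column heights now [7 6 6 0 0], max=7
Drop 4: T rot3 at col 3 lands with bottom-row=0; cleared 0 line(s) (total 0); column heights now [7 6 6 2 3], max=7
Test piece I rot2 at col 0 (width 4): heights before test = [7 6 6 2 3]; fits = False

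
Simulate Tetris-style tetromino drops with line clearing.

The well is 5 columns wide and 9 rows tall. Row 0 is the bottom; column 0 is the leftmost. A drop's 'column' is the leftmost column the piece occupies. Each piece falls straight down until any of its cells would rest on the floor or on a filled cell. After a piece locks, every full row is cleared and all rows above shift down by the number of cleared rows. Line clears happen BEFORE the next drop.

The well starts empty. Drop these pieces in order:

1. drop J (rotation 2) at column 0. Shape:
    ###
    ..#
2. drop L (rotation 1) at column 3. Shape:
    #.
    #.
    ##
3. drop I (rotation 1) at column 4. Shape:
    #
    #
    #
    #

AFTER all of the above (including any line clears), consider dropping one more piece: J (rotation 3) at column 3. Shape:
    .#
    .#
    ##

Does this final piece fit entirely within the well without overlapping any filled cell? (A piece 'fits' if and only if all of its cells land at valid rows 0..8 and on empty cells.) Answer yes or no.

Answer: yes

Derivation:
Drop 1: J rot2 at col 0 lands with bottom-row=0; cleared 0 line(s) (total 0); column heights now [2 2 2 0 0], max=2
Drop 2: L rot1 at col 3 lands with bottom-row=0; cleared 0 line(s) (total 0); column heights now [2 2 2 3 1], max=3
Drop 3: I rot1 at col 4 lands with bottom-row=1; cleared 1 line(s) (total 1); column heights now [0 0 1 2 4], max=4
Test piece J rot3 at col 3 (width 2): heights before test = [0 0 1 2 4]; fits = True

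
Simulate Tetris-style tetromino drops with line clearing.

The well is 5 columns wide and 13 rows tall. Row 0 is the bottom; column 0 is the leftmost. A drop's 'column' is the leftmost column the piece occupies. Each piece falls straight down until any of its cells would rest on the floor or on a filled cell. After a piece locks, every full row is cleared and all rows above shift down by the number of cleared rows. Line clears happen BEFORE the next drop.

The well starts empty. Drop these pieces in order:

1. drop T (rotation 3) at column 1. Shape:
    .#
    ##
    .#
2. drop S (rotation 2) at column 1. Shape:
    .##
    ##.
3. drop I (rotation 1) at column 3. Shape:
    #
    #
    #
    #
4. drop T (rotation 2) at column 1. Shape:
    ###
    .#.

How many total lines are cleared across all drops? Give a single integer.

Drop 1: T rot3 at col 1 lands with bottom-row=0; cleared 0 line(s) (total 0); column heights now [0 2 3 0 0], max=3
Drop 2: S rot2 at col 1 lands with bottom-row=3; cleared 0 line(s) (total 0); column heights now [0 4 5 5 0], max=5
Drop 3: I rot1 at col 3 lands with bottom-row=5; cleared 0 line(s) (total 0); column heights now [0 4 5 9 0], max=9
Drop 4: T rot2 at col 1 lands with bottom-row=8; cleared 0 line(s) (total 0); column heights now [0 10 10 10 0], max=10

Answer: 0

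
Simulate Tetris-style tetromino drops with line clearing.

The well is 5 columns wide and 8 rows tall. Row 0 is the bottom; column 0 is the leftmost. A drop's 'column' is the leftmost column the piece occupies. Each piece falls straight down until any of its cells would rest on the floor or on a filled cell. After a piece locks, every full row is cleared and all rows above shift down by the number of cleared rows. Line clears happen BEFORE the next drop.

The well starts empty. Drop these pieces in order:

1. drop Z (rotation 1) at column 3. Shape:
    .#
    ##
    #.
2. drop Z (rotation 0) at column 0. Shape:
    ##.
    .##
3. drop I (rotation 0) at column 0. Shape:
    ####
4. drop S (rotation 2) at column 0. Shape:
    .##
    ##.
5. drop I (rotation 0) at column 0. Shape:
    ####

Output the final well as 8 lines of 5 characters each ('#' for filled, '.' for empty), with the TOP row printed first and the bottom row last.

Drop 1: Z rot1 at col 3 lands with bottom-row=0; cleared 0 line(s) (total 0); column heights now [0 0 0 2 3], max=3
Drop 2: Z rot0 at col 0 lands with bottom-row=0; cleared 0 line(s) (total 0); column heights now [2 2 1 2 3], max=3
Drop 3: I rot0 at col 0 lands with bottom-row=2; cleared 1 line(s) (total 1); column heights now [2 2 1 2 2], max=2
Drop 4: S rot2 at col 0 lands with bottom-row=2; cleared 0 line(s) (total 1); column heights now [3 4 4 2 2], max=4
Drop 5: I rot0 at col 0 lands with bottom-row=4; cleared 0 line(s) (total 1); column heights now [5 5 5 5 2], max=5

Answer: .....
.....
.....
####.
.##..
##...
##.##
.###.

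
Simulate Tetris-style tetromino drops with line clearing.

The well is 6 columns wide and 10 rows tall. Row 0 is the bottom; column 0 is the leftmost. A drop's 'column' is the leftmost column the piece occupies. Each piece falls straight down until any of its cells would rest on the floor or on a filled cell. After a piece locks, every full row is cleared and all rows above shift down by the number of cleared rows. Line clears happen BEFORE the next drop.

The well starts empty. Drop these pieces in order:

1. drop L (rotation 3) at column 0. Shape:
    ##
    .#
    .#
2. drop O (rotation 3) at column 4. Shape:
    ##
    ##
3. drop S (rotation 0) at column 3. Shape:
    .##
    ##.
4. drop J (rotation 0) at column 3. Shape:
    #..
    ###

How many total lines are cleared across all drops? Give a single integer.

Drop 1: L rot3 at col 0 lands with bottom-row=0; cleared 0 line(s) (total 0); column heights now [3 3 0 0 0 0], max=3
Drop 2: O rot3 at col 4 lands with bottom-row=0; cleared 0 line(s) (total 0); column heights now [3 3 0 0 2 2], max=3
Drop 3: S rot0 at col 3 lands with bottom-row=2; cleared 0 line(s) (total 0); column heights now [3 3 0 3 4 4], max=4
Drop 4: J rot0 at col 3 lands with bottom-row=4; cleared 0 line(s) (total 0); column heights now [3 3 0 6 5 5], max=6

Answer: 0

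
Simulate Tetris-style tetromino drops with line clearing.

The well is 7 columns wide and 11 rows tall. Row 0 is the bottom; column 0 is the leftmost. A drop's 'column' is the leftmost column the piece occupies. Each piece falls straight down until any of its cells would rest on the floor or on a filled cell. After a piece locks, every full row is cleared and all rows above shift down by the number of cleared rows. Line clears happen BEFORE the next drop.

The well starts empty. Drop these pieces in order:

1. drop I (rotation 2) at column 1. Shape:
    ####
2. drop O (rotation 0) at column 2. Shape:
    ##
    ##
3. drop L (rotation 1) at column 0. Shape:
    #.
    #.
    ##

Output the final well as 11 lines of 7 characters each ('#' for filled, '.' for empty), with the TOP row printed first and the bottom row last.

Drop 1: I rot2 at col 1 lands with bottom-row=0; cleared 0 line(s) (total 0); column heights now [0 1 1 1 1 0 0], max=1
Drop 2: O rot0 at col 2 lands with bottom-row=1; cleared 0 line(s) (total 0); column heights now [0 1 3 3 1 0 0], max=3
Drop 3: L rot1 at col 0 lands with bottom-row=1; cleared 0 line(s) (total 0); column heights now [4 2 3 3 1 0 0], max=4

Answer: .......
.......
.......
.......
.......
.......
.......
#......
#.##...
####...
.####..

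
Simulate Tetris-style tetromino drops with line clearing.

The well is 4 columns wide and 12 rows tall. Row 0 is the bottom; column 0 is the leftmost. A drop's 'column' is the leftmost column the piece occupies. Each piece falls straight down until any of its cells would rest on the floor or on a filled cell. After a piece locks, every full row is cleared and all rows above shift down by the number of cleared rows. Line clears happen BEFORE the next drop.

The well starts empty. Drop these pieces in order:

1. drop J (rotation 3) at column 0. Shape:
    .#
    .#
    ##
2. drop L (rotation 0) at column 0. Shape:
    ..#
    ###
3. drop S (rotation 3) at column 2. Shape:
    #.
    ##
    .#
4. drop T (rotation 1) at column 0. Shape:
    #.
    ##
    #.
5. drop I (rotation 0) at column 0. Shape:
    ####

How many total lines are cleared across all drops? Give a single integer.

Answer: 2

Derivation:
Drop 1: J rot3 at col 0 lands with bottom-row=0; cleared 0 line(s) (total 0); column heights now [1 3 0 0], max=3
Drop 2: L rot0 at col 0 lands with bottom-row=3; cleared 0 line(s) (total 0); column heights now [4 4 5 0], max=5
Drop 3: S rot3 at col 2 lands with bottom-row=4; cleared 0 line(s) (total 0); column heights now [4 4 7 6], max=7
Drop 4: T rot1 at col 0 lands with bottom-row=4; cleared 1 line(s) (total 1); column heights now [6 4 6 5], max=6
Drop 5: I rot0 at col 0 lands with bottom-row=6; cleared 1 line(s) (total 2); column heights now [6 4 6 5], max=6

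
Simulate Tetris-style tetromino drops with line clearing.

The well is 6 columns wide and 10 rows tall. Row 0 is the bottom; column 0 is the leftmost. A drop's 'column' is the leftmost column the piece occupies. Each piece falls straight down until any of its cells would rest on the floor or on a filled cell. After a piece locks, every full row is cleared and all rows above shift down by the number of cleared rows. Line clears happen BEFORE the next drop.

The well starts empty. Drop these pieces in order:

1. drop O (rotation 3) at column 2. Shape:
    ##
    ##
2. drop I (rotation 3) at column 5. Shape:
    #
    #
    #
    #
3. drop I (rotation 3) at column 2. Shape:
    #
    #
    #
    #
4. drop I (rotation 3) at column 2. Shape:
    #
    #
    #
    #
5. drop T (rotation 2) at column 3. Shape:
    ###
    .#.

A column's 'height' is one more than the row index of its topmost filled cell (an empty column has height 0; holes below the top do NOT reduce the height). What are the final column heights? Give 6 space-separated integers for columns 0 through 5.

Drop 1: O rot3 at col 2 lands with bottom-row=0; cleared 0 line(s) (total 0); column heights now [0 0 2 2 0 0], max=2
Drop 2: I rot3 at col 5 lands with bottom-row=0; cleared 0 line(s) (total 0); column heights now [0 0 2 2 0 4], max=4
Drop 3: I rot3 at col 2 lands with bottom-row=2; cleared 0 line(s) (total 0); column heights now [0 0 6 2 0 4], max=6
Drop 4: I rot3 at col 2 lands with bottom-row=6; cleared 0 line(s) (total 0); column heights now [0 0 10 2 0 4], max=10
Drop 5: T rot2 at col 3 lands with bottom-row=3; cleared 0 line(s) (total 0); column heights now [0 0 10 5 5 5], max=10

Answer: 0 0 10 5 5 5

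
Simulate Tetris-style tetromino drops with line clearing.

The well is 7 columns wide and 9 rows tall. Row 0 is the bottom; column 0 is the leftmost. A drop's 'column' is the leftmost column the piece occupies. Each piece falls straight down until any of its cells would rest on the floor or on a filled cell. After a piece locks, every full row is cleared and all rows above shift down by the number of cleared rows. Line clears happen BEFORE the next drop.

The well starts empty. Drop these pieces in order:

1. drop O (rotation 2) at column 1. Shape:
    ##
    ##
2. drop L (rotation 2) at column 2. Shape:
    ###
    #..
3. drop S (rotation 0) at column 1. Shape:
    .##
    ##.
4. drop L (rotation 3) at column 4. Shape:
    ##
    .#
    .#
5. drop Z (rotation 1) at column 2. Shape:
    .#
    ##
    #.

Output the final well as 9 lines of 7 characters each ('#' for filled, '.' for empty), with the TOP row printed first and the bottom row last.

Answer: ...#...
..##...
..#....
..##...
.##.##.
..####.
..#..#.
.##....
.##....

Derivation:
Drop 1: O rot2 at col 1 lands with bottom-row=0; cleared 0 line(s) (total 0); column heights now [0 2 2 0 0 0 0], max=2
Drop 2: L rot2 at col 2 lands with bottom-row=2; cleared 0 line(s) (total 0); column heights now [0 2 4 4 4 0 0], max=4
Drop 3: S rot0 at col 1 lands with bottom-row=4; cleared 0 line(s) (total 0); column heights now [0 5 6 6 4 0 0], max=6
Drop 4: L rot3 at col 4 lands with bottom-row=2; cleared 0 line(s) (total 0); column heights now [0 5 6 6 5 5 0], max=6
Drop 5: Z rot1 at col 2 lands with bottom-row=6; cleared 0 line(s) (total 0); column heights now [0 5 8 9 5 5 0], max=9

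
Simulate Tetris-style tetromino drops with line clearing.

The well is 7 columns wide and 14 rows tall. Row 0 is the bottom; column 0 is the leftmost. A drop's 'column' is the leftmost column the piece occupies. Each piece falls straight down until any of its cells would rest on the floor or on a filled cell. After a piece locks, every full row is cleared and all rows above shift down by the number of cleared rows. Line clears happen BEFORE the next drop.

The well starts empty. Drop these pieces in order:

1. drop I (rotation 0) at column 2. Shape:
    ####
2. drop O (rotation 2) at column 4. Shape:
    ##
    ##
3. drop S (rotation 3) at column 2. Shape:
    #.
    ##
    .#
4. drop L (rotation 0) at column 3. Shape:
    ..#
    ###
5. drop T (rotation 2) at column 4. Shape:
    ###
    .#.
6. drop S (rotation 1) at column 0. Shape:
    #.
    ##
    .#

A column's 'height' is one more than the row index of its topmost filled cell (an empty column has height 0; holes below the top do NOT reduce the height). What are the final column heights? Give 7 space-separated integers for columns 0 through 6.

Drop 1: I rot0 at col 2 lands with bottom-row=0; cleared 0 line(s) (total 0); column heights now [0 0 1 1 1 1 0], max=1
Drop 2: O rot2 at col 4 lands with bottom-row=1; cleared 0 line(s) (total 0); column heights now [0 0 1 1 3 3 0], max=3
Drop 3: S rot3 at col 2 lands with bottom-row=1; cleared 0 line(s) (total 0); column heights now [0 0 4 3 3 3 0], max=4
Drop 4: L rot0 at col 3 lands with bottom-row=3; cleared 0 line(s) (total 0); column heights now [0 0 4 4 4 5 0], max=5
Drop 5: T rot2 at col 4 lands with bottom-row=5; cleared 0 line(s) (total 0); column heights now [0 0 4 4 7 7 7], max=7
Drop 6: S rot1 at col 0 lands with bottom-row=0; cleared 0 line(s) (total 0); column heights now [3 2 4 4 7 7 7], max=7

Answer: 3 2 4 4 7 7 7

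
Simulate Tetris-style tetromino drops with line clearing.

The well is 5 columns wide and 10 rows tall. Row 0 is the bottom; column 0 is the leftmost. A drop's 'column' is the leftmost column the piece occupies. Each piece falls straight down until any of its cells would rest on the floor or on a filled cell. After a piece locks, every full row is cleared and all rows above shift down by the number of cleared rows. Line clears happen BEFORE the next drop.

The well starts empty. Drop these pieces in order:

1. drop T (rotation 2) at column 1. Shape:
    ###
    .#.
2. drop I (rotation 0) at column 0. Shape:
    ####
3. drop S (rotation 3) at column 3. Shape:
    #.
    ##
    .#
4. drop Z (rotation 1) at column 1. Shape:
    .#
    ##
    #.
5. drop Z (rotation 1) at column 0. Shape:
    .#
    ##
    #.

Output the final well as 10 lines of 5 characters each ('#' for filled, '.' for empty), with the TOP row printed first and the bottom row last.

Drop 1: T rot2 at col 1 lands with bottom-row=0; cleared 0 line(s) (total 0); column heights now [0 2 2 2 0], max=2
Drop 2: I rot0 at col 0 lands with bottom-row=2; cleared 0 line(s) (total 0); column heights now [3 3 3 3 0], max=3
Drop 3: S rot3 at col 3 lands with bottom-row=2; cleared 1 line(s) (total 1); column heights now [0 2 2 4 3], max=4
Drop 4: Z rot1 at col 1 lands with bottom-row=2; cleared 0 line(s) (total 1); column heights now [0 4 5 4 3], max=5
Drop 5: Z rot1 at col 0 lands with bottom-row=3; cleared 0 line(s) (total 1); column heights now [5 6 5 4 3], max=6

Answer: .....
.....
.....
.....
.#...
###..
####.
.#.##
.###.
..#..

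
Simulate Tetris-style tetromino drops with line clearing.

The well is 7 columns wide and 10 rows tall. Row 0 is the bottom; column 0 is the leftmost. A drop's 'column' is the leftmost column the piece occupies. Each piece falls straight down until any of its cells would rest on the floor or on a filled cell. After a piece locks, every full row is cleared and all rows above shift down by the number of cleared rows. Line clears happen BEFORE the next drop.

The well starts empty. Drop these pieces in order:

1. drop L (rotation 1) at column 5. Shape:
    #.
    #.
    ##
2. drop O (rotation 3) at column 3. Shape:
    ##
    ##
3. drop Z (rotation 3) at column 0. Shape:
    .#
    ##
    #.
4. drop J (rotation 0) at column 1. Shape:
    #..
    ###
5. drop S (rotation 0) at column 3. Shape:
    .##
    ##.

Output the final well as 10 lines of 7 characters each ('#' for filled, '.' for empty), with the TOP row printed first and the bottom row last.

Drop 1: L rot1 at col 5 lands with bottom-row=0; cleared 0 line(s) (total 0); column heights now [0 0 0 0 0 3 1], max=3
Drop 2: O rot3 at col 3 lands with bottom-row=0; cleared 0 line(s) (total 0); column heights now [0 0 0 2 2 3 1], max=3
Drop 3: Z rot3 at col 0 lands with bottom-row=0; cleared 0 line(s) (total 0); column heights now [2 3 0 2 2 3 1], max=3
Drop 4: J rot0 at col 1 lands with bottom-row=3; cleared 0 line(s) (total 0); column heights now [2 5 4 4 2 3 1], max=5
Drop 5: S rot0 at col 3 lands with bottom-row=4; cleared 0 line(s) (total 0); column heights now [2 5 4 5 6 6 1], max=6

Answer: .......
.......
.......
.......
....##.
.#.##..
.###...
.#...#.
##.###.
#..####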